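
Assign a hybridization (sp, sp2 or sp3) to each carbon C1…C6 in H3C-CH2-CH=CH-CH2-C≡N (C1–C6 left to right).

C1: 4 σ bonds; 4 regions of electron density → sp3.
C2: 4 σ bonds; 4 regions of electron density → sp3.
C3: 3 σ bonds, plus one π bond; 3 regions of electron density → sp2.
C4 has 3 σ bonds, plus one π bond: steric number 3 → sp2.
C5: 4 σ bonds — 4 electron domains, sp3.
C6: 2 σ bonds, plus two π bonds; 2 regions of electron density → sp.

C1 sp3, C2 sp3, C3 sp2, C4 sp2, C5 sp3, C6 sp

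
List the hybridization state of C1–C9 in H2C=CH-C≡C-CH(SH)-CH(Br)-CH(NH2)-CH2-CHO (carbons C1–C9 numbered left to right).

C1 — 3 σ bonds, plus one π bond. Steric number 3, so sp2.
C2 is sp2: 3 σ bonds, plus one π bond, 3 electron-density regions.
C3 is sp: 2 σ bonds, plus two π bonds, 2 electron-density regions.
C4 has 2 σ bonds, plus two π bonds: steric number 2 → sp.
C5: 4 σ bonds; 4 regions of electron density → sp3.
C6: 4 σ bonds — 4 electron domains, sp3.
C7 (4 σ bonds) has steric number 4: sp3.
C8 has 4 σ bonds: steric number 4 → sp3.
C9: 3 σ bonds, plus one π bond — 3 electron domains, sp2.

C1 sp2, C2 sp2, C3 sp, C4 sp, C5 sp3, C6 sp3, C7 sp3, C8 sp3, C9 sp2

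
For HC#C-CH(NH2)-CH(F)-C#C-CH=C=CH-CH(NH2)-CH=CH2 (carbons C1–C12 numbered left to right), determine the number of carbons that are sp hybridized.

5

C1: sp ✓
C2: sp ✓
C3: sp3
C4: sp3
C5: sp ✓
C6: sp ✓
C7: sp2
C8: sp ✓
C9: sp2
C10: sp3
C11: sp2
C12: sp2
C1, C2, C5, C6, C8 → 5 sp carbons.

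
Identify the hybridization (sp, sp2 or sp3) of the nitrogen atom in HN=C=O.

sp²

The nitrogen atom: 2 σ bonds and 1 lone pair, plus one π bond; 3 regions of electron density → sp2.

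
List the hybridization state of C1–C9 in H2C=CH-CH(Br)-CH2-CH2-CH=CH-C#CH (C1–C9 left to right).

C1 (3 σ bonds, plus one π bond) has steric number 3: sp2.
C2 is sp2: 3 σ bonds, plus one π bond, 3 electron-density regions.
C3: 4 σ bonds; 4 regions of electron density → sp3.
C4 has 4 σ bonds: steric number 4 → sp3.
C5: 4 σ bonds — 4 electron domains, sp3.
C6 is sp2: 3 σ bonds, plus one π bond, 3 electron-density regions.
C7 is sp2: 3 σ bonds, plus one π bond, 3 electron-density regions.
C8 — 2 σ bonds, plus two π bonds. Steric number 2, so sp.
C9: 2 σ bonds, plus two π bonds; 2 regions of electron density → sp.

C1 sp2, C2 sp2, C3 sp3, C4 sp3, C5 sp3, C6 sp2, C7 sp2, C8 sp, C9 sp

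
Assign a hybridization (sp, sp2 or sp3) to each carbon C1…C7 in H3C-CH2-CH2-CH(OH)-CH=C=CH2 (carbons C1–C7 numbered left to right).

C1 has 4 σ bonds: steric number 4 → sp3.
C2: 4 σ bonds; 4 regions of electron density → sp3.
C3: 4 σ bonds — 4 electron domains, sp3.
C4 carries 4 σ bonds, giving a steric number of 4, so it is sp3.
C5 carries 3 σ bonds, plus one π bond, giving a steric number of 3, so it is sp2.
C6 — 2 σ bonds, plus two π bonds. Steric number 2, so sp.
C7 has 3 σ bonds, plus one π bond: steric number 3 → sp2.

C1 sp3, C2 sp3, C3 sp3, C4 sp3, C5 sp2, C6 sp, C7 sp2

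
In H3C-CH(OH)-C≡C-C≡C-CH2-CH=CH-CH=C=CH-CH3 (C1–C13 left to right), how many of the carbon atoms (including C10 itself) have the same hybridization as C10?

C10 is sp2 (one π bond).
C1: sp3
C2: sp3
C3: sp
C4: sp
C5: sp
C6: sp
C7: sp3
C8: sp2 ✓
C9: sp2 ✓
C10: sp2 ✓
C11: sp
C12: sp2 ✓
C13: sp3
4 carbons are sp2.

4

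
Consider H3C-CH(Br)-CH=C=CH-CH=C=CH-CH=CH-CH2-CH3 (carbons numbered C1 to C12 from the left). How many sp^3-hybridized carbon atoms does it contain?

C1: sp3 ✓
C2: sp3 ✓
C3: sp2
C4: sp
C5: sp2
C6: sp2
C7: sp
C8: sp2
C9: sp2
C10: sp2
C11: sp3 ✓
C12: sp3 ✓
C1, C2, C11, C12 → 4 sp3 carbons.

4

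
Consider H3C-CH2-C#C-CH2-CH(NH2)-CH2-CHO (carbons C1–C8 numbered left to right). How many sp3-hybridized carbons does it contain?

5

C1: sp3 ✓
C2: sp3 ✓
C3: sp
C4: sp
C5: sp3 ✓
C6: sp3 ✓
C7: sp3 ✓
C8: sp2
C1, C2, C5, C6, C7 → 5 sp3 carbons.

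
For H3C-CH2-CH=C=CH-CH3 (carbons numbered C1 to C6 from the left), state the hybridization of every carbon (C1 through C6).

C1 sp3, C2 sp3, C3 sp2, C4 sp, C5 sp2, C6 sp3

C1: 4 σ bonds — 4 electron domains, sp3.
C2: 4 σ bonds; 4 regions of electron density → sp3.
C3 is sp2: 3 σ bonds, plus one π bond, 3 electron-density regions.
C4 — 2 σ bonds, plus two π bonds. Steric number 2, so sp.
C5 (3 σ bonds, plus one π bond) has steric number 3: sp2.
C6 (4 σ bonds) has steric number 4: sp3.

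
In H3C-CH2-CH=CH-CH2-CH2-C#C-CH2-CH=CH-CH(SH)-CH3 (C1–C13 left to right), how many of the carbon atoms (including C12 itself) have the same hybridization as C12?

C12 is sp3 (only σ bonds).
C1: sp3 ✓
C2: sp3 ✓
C3: sp2
C4: sp2
C5: sp3 ✓
C6: sp3 ✓
C7: sp
C8: sp
C9: sp3 ✓
C10: sp2
C11: sp2
C12: sp3 ✓
C13: sp3 ✓
7 carbons are sp3.

7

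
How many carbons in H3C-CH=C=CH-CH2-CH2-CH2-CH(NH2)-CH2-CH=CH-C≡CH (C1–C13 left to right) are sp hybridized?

3

C1: sp3
C2: sp2
C3: sp ✓
C4: sp2
C5: sp3
C6: sp3
C7: sp3
C8: sp3
C9: sp3
C10: sp2
C11: sp2
C12: sp ✓
C13: sp ✓
C3, C12, C13 → 3 sp carbons.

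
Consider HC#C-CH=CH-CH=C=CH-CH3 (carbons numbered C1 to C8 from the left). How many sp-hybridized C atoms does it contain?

3

C1: sp ✓
C2: sp ✓
C3: sp2
C4: sp2
C5: sp2
C6: sp ✓
C7: sp2
C8: sp3
C1, C2, C6 → 3 sp carbons.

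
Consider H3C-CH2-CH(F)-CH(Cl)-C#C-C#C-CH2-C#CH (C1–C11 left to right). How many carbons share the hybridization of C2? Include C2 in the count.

C2 is sp3 (only σ bonds).
C1: sp3 ✓
C2: sp3 ✓
C3: sp3 ✓
C4: sp3 ✓
C5: sp
C6: sp
C7: sp
C8: sp
C9: sp3 ✓
C10: sp
C11: sp
5 carbons are sp3.

5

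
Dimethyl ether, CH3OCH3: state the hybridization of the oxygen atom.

sp³

Two σ bonds + two lone pairs = steric number 4 → sp3.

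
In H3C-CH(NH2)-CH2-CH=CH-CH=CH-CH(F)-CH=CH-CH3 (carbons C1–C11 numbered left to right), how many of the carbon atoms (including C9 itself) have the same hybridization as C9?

6

C9 is sp2 (one π bond).
C1: sp3
C2: sp3
C3: sp3
C4: sp2 ✓
C5: sp2 ✓
C6: sp2 ✓
C7: sp2 ✓
C8: sp3
C9: sp2 ✓
C10: sp2 ✓
C11: sp3
6 carbons are sp2.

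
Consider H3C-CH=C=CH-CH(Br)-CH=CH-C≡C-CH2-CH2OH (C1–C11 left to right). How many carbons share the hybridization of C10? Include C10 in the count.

4

C10 is sp3 (only σ bonds).
C1: sp3 ✓
C2: sp2
C3: sp
C4: sp2
C5: sp3 ✓
C6: sp2
C7: sp2
C8: sp
C9: sp
C10: sp3 ✓
C11: sp3 ✓
4 carbons are sp3.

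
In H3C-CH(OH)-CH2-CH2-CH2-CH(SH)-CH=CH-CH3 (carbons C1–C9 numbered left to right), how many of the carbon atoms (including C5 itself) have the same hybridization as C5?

C5 is sp3 (only σ bonds).
C1: sp3 ✓
C2: sp3 ✓
C3: sp3 ✓
C4: sp3 ✓
C5: sp3 ✓
C6: sp3 ✓
C7: sp2
C8: sp2
C9: sp3 ✓
7 carbons are sp3.

7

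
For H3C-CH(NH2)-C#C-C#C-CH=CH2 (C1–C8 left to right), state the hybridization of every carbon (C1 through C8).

C1 sp3, C2 sp3, C3 sp, C4 sp, C5 sp, C6 sp, C7 sp2, C8 sp2

C1: 4 σ bonds; 4 regions of electron density → sp3.
C2 (4 σ bonds) has steric number 4: sp3.
C3: 2 σ bonds, plus two π bonds — 2 electron domains, sp.
C4: 2 σ bonds, plus two π bonds; 2 regions of electron density → sp.
C5: 2 σ bonds, plus two π bonds — 2 electron domains, sp.
C6 carries 2 σ bonds, plus two π bonds, giving a steric number of 2, so it is sp.
C7: 3 σ bonds, plus one π bond; 3 regions of electron density → sp2.
C8: 3 σ bonds, plus one π bond — 3 electron domains, sp2.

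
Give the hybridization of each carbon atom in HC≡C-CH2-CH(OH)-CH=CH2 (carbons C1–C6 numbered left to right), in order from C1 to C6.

C1 sp, C2 sp, C3 sp3, C4 sp3, C5 sp2, C6 sp2

C1 is sp: 2 σ bonds, plus two π bonds, 2 electron-density regions.
C2 — 2 σ bonds, plus two π bonds. Steric number 2, so sp.
C3 has 4 σ bonds: steric number 4 → sp3.
C4: 4 σ bonds — 4 electron domains, sp3.
C5: 3 σ bonds, plus one π bond; 3 regions of electron density → sp2.
C6 carries 3 σ bonds, plus one π bond, giving a steric number of 3, so it is sp2.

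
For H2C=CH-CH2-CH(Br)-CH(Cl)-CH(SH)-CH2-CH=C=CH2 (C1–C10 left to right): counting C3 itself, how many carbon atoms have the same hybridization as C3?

5

C3 is sp3 (only σ bonds).
C1: sp2
C2: sp2
C3: sp3 ✓
C4: sp3 ✓
C5: sp3 ✓
C6: sp3 ✓
C7: sp3 ✓
C8: sp2
C9: sp
C10: sp2
5 carbons are sp3.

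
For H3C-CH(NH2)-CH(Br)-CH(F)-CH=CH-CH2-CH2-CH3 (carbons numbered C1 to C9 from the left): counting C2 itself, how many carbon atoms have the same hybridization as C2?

C2 is sp3 (only σ bonds).
C1: sp3 ✓
C2: sp3 ✓
C3: sp3 ✓
C4: sp3 ✓
C5: sp2
C6: sp2
C7: sp3 ✓
C8: sp3 ✓
C9: sp3 ✓
7 carbons are sp3.

7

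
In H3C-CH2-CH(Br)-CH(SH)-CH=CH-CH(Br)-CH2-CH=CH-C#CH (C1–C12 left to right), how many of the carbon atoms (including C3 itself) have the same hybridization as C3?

6

C3 is sp3 (only σ bonds).
C1: sp3 ✓
C2: sp3 ✓
C3: sp3 ✓
C4: sp3 ✓
C5: sp2
C6: sp2
C7: sp3 ✓
C8: sp3 ✓
C9: sp2
C10: sp2
C11: sp
C12: sp
6 carbons are sp3.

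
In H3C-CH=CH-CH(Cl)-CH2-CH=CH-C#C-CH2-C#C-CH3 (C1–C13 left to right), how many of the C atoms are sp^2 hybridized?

4

C1: sp3
C2: sp2 ✓
C3: sp2 ✓
C4: sp3
C5: sp3
C6: sp2 ✓
C7: sp2 ✓
C8: sp
C9: sp
C10: sp3
C11: sp
C12: sp
C13: sp3
C2, C3, C6, C7 → 4 sp2 carbons.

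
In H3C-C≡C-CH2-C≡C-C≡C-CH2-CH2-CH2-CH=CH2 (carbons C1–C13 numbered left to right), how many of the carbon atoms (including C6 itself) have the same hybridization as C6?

C6 is sp (two π bonds).
C1: sp3
C2: sp ✓
C3: sp ✓
C4: sp3
C5: sp ✓
C6: sp ✓
C7: sp ✓
C8: sp ✓
C9: sp3
C10: sp3
C11: sp3
C12: sp2
C13: sp2
6 carbons are sp.

6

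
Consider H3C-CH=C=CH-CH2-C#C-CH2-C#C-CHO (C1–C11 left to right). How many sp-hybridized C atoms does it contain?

5

C1: sp3
C2: sp2
C3: sp ✓
C4: sp2
C5: sp3
C6: sp ✓
C7: sp ✓
C8: sp3
C9: sp ✓
C10: sp ✓
C11: sp2
C3, C6, C7, C9, C10 → 5 sp carbons.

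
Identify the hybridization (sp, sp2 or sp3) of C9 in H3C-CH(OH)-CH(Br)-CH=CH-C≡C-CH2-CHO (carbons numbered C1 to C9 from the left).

sp2

C9 has 3 σ bonds, plus one π bond: steric number 3 → sp2.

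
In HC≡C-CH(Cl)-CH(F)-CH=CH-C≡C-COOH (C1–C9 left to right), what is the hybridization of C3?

C3: 4 σ bonds; 4 regions of electron density → sp3.

sp³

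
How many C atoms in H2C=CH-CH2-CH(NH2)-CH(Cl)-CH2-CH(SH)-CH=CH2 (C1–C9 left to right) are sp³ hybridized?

5

C1: sp2
C2: sp2
C3: sp3 ✓
C4: sp3 ✓
C5: sp3 ✓
C6: sp3 ✓
C7: sp3 ✓
C8: sp2
C9: sp2
C3, C4, C5, C6, C7 → 5 sp3 carbons.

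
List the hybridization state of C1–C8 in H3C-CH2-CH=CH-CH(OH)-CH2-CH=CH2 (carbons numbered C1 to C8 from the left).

C1: 4 σ bonds — 4 electron domains, sp3.
C2 is sp3: 4 σ bonds, 4 electron-density regions.
C3 — 3 σ bonds, plus one π bond. Steric number 3, so sp2.
C4: 3 σ bonds, plus one π bond — 3 electron domains, sp2.
C5 (4 σ bonds) has steric number 4: sp3.
C6: 4 σ bonds; 4 regions of electron density → sp3.
C7 — 3 σ bonds, plus one π bond. Steric number 3, so sp2.
C8 carries 3 σ bonds, plus one π bond, giving a steric number of 3, so it is sp2.

C1 sp3, C2 sp3, C3 sp2, C4 sp2, C5 sp3, C6 sp3, C7 sp2, C8 sp2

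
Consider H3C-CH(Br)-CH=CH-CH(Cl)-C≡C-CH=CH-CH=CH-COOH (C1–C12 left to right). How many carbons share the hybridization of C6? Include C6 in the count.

2

C6 is sp (two π bonds).
C1: sp3
C2: sp3
C3: sp2
C4: sp2
C5: sp3
C6: sp ✓
C7: sp ✓
C8: sp2
C9: sp2
C10: sp2
C11: sp2
C12: sp2
2 carbons are sp.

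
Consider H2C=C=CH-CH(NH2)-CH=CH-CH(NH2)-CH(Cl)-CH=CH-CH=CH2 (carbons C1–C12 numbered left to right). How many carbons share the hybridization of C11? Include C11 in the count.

8

C11 is sp2 (one π bond).
C1: sp2 ✓
C2: sp
C3: sp2 ✓
C4: sp3
C5: sp2 ✓
C6: sp2 ✓
C7: sp3
C8: sp3
C9: sp2 ✓
C10: sp2 ✓
C11: sp2 ✓
C12: sp2 ✓
8 carbons are sp2.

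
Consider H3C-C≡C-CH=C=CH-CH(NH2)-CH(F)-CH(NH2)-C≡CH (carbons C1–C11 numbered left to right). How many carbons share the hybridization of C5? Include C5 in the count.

C5 is sp (two π bonds).
C1: sp3
C2: sp ✓
C3: sp ✓
C4: sp2
C5: sp ✓
C6: sp2
C7: sp3
C8: sp3
C9: sp3
C10: sp ✓
C11: sp ✓
5 carbons are sp.

5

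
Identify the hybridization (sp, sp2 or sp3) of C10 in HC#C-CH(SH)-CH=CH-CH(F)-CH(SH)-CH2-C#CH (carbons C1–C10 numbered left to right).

C10 is sp: 2 σ bonds, plus two π bonds, 2 electron-density regions.

sp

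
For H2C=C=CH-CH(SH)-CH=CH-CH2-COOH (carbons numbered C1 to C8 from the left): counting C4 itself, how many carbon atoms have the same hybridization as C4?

C4 is sp3 (only σ bonds).
C1: sp2
C2: sp
C3: sp2
C4: sp3 ✓
C5: sp2
C6: sp2
C7: sp3 ✓
C8: sp2
2 carbons are sp3.

2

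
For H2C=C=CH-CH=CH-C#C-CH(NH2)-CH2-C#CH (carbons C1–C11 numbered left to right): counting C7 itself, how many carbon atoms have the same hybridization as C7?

5

C7 is sp (two π bonds).
C1: sp2
C2: sp ✓
C3: sp2
C4: sp2
C5: sp2
C6: sp ✓
C7: sp ✓
C8: sp3
C9: sp3
C10: sp ✓
C11: sp ✓
5 carbons are sp.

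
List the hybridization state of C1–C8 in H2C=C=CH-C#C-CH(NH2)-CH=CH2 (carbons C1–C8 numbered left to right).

C1 sp2, C2 sp, C3 sp2, C4 sp, C5 sp, C6 sp3, C7 sp2, C8 sp2

C1 — 3 σ bonds, plus one π bond. Steric number 3, so sp2.
C2 has 2 σ bonds, plus two π bonds: steric number 2 → sp.
C3 carries 3 σ bonds, plus one π bond, giving a steric number of 3, so it is sp2.
C4: 2 σ bonds, plus two π bonds; 2 regions of electron density → sp.
C5 carries 2 σ bonds, plus two π bonds, giving a steric number of 2, so it is sp.
C6 — 4 σ bonds. Steric number 4, so sp3.
C7 has 3 σ bonds, plus one π bond: steric number 3 → sp2.
C8 has 3 σ bonds, plus one π bond: steric number 3 → sp2.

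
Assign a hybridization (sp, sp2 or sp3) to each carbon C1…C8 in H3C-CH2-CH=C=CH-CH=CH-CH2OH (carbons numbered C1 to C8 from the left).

C1 sp3, C2 sp3, C3 sp2, C4 sp, C5 sp2, C6 sp2, C7 sp2, C8 sp3

C1 — 4 σ bonds. Steric number 4, so sp3.
C2 — 4 σ bonds. Steric number 4, so sp3.
C3: 3 σ bonds, plus one π bond; 3 regions of electron density → sp2.
C4 has 2 σ bonds, plus two π bonds: steric number 2 → sp.
C5: 3 σ bonds, plus one π bond — 3 electron domains, sp2.
C6: 3 σ bonds, plus one π bond — 3 electron domains, sp2.
C7 — 3 σ bonds, plus one π bond. Steric number 3, so sp2.
C8 (4 σ bonds) has steric number 4: sp3.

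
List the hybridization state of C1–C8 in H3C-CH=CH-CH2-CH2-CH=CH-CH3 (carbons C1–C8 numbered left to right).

C1: 4 σ bonds; 4 regions of electron density → sp3.
C2 (3 σ bonds, plus one π bond) has steric number 3: sp2.
C3 has 3 σ bonds, plus one π bond: steric number 3 → sp2.
C4: 4 σ bonds — 4 electron domains, sp3.
C5 is sp3: 4 σ bonds, 4 electron-density regions.
C6: 3 σ bonds, plus one π bond; 3 regions of electron density → sp2.
C7 — 3 σ bonds, plus one π bond. Steric number 3, so sp2.
C8 is sp3: 4 σ bonds, 4 electron-density regions.

C1 sp3, C2 sp2, C3 sp2, C4 sp3, C5 sp3, C6 sp2, C7 sp2, C8 sp3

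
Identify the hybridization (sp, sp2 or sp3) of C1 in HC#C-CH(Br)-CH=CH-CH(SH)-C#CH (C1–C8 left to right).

C1 (2 σ bonds, plus two π bonds) has steric number 2: sp.

sp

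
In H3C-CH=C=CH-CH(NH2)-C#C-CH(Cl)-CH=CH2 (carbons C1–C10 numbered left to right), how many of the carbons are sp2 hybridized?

C1: sp3
C2: sp2 ✓
C3: sp
C4: sp2 ✓
C5: sp3
C6: sp
C7: sp
C8: sp3
C9: sp2 ✓
C10: sp2 ✓
C2, C4, C9, C10 → 4 sp2 carbons.

4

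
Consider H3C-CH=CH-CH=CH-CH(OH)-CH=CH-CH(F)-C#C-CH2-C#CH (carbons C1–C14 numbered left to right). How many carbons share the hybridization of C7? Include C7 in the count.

C7 is sp2 (one π bond).
C1: sp3
C2: sp2 ✓
C3: sp2 ✓
C4: sp2 ✓
C5: sp2 ✓
C6: sp3
C7: sp2 ✓
C8: sp2 ✓
C9: sp3
C10: sp
C11: sp
C12: sp3
C13: sp
C14: sp
6 carbons are sp2.

6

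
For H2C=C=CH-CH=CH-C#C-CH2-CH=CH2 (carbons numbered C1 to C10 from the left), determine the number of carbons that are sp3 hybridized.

C1: sp2
C2: sp
C3: sp2
C4: sp2
C5: sp2
C6: sp
C7: sp
C8: sp3 ✓
C9: sp2
C10: sp2
C8 → 1 sp3 carbon.

1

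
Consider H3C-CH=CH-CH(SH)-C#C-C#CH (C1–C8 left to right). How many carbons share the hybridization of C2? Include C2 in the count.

2

C2 is sp2 (one π bond).
C1: sp3
C2: sp2 ✓
C3: sp2 ✓
C4: sp3
C5: sp
C6: sp
C7: sp
C8: sp
2 carbons are sp2.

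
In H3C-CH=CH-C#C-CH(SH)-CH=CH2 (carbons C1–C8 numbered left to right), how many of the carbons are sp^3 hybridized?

C1: sp3 ✓
C2: sp2
C3: sp2
C4: sp
C5: sp
C6: sp3 ✓
C7: sp2
C8: sp2
C1, C6 → 2 sp3 carbons.

2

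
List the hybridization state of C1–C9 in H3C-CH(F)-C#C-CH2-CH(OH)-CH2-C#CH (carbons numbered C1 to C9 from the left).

C1 sp3, C2 sp3, C3 sp, C4 sp, C5 sp3, C6 sp3, C7 sp3, C8 sp, C9 sp

C1 has 4 σ bonds: steric number 4 → sp3.
C2 is sp3: 4 σ bonds, 4 electron-density regions.
C3 — 2 σ bonds, plus two π bonds. Steric number 2, so sp.
C4: 2 σ bonds, plus two π bonds; 2 regions of electron density → sp.
C5 is sp3: 4 σ bonds, 4 electron-density regions.
C6 has 4 σ bonds: steric number 4 → sp3.
C7: 4 σ bonds — 4 electron domains, sp3.
C8 is sp: 2 σ bonds, plus two π bonds, 2 electron-density regions.
C9 carries 2 σ bonds, plus two π bonds, giving a steric number of 2, so it is sp.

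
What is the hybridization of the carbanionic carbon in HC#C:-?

One σ bond + one lone pair = steric number 2 → sp.

sp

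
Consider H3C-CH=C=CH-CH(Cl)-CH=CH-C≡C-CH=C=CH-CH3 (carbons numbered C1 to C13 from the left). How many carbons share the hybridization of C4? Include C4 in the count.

C4 is sp2 (one π bond).
C1: sp3
C2: sp2 ✓
C3: sp
C4: sp2 ✓
C5: sp3
C6: sp2 ✓
C7: sp2 ✓
C8: sp
C9: sp
C10: sp2 ✓
C11: sp
C12: sp2 ✓
C13: sp3
6 carbons are sp2.

6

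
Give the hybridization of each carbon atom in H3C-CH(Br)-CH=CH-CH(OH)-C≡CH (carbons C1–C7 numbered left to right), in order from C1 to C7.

C1 sp3, C2 sp3, C3 sp2, C4 sp2, C5 sp3, C6 sp, C7 sp

C1 — 4 σ bonds. Steric number 4, so sp3.
C2 carries 4 σ bonds, giving a steric number of 4, so it is sp3.
C3 has 3 σ bonds, plus one π bond: steric number 3 → sp2.
C4: 3 σ bonds, plus one π bond — 3 electron domains, sp2.
C5 carries 4 σ bonds, giving a steric number of 4, so it is sp3.
C6: 2 σ bonds, plus two π bonds — 2 electron domains, sp.
C7 has 2 σ bonds, plus two π bonds: steric number 2 → sp.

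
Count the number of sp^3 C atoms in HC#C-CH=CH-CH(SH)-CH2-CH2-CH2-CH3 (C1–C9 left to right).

5

C1: sp
C2: sp
C3: sp2
C4: sp2
C5: sp3 ✓
C6: sp3 ✓
C7: sp3 ✓
C8: sp3 ✓
C9: sp3 ✓
C5, C6, C7, C8, C9 → 5 sp3 carbons.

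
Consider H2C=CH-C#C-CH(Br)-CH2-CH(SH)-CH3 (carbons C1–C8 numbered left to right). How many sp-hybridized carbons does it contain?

2

C1: sp2
C2: sp2
C3: sp ✓
C4: sp ✓
C5: sp3
C6: sp3
C7: sp3
C8: sp3
C3, C4 → 2 sp carbons.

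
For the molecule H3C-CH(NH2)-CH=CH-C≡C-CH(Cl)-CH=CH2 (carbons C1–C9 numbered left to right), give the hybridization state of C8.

sp^2

C8 (3 σ bonds, plus one π bond) has steric number 3: sp2.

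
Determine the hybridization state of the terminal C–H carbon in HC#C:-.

sp

The terminal C–H carbon — 2 σ bonds, plus two π bonds. Steric number 2, so sp.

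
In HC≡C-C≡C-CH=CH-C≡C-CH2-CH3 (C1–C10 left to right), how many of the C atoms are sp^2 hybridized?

2

C1: sp
C2: sp
C3: sp
C4: sp
C5: sp2 ✓
C6: sp2 ✓
C7: sp
C8: sp
C9: sp3
C10: sp3
C5, C6 → 2 sp2 carbons.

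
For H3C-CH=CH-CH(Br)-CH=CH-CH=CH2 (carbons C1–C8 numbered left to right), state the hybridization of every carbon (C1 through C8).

C1 sp3, C2 sp2, C3 sp2, C4 sp3, C5 sp2, C6 sp2, C7 sp2, C8 sp2

C1 — 4 σ bonds. Steric number 4, so sp3.
C2 — 3 σ bonds, plus one π bond. Steric number 3, so sp2.
C3 — 3 σ bonds, plus one π bond. Steric number 3, so sp2.
C4 is sp3: 4 σ bonds, 4 electron-density regions.
C5 has 3 σ bonds, plus one π bond: steric number 3 → sp2.
C6: 3 σ bonds, plus one π bond — 3 electron domains, sp2.
C7 is sp2: 3 σ bonds, plus one π bond, 3 electron-density regions.
C8 carries 3 σ bonds, plus one π bond, giving a steric number of 3, so it is sp2.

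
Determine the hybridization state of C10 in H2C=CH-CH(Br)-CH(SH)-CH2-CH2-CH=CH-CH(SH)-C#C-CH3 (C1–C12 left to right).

sp

C10 has 2 σ bonds, plus two π bonds: steric number 2 → sp.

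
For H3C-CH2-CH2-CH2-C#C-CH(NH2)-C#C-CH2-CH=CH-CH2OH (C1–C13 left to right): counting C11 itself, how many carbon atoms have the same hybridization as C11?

2

C11 is sp2 (one π bond).
C1: sp3
C2: sp3
C3: sp3
C4: sp3
C5: sp
C6: sp
C7: sp3
C8: sp
C9: sp
C10: sp3
C11: sp2 ✓
C12: sp2 ✓
C13: sp3
2 carbons are sp2.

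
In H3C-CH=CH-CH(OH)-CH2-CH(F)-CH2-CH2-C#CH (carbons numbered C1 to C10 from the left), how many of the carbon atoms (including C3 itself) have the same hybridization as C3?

C3 is sp2 (one π bond).
C1: sp3
C2: sp2 ✓
C3: sp2 ✓
C4: sp3
C5: sp3
C6: sp3
C7: sp3
C8: sp3
C9: sp
C10: sp
2 carbons are sp2.

2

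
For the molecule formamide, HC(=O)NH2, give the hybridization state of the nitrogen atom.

Amide resonance delocalises the N lone pair; N is planar sp2.

sp2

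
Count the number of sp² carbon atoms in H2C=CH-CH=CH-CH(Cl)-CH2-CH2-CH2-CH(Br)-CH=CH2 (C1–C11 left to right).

C1: sp2 ✓
C2: sp2 ✓
C3: sp2 ✓
C4: sp2 ✓
C5: sp3
C6: sp3
C7: sp3
C8: sp3
C9: sp3
C10: sp2 ✓
C11: sp2 ✓
C1, C2, C3, C4, C10, C11 → 6 sp2 carbons.

6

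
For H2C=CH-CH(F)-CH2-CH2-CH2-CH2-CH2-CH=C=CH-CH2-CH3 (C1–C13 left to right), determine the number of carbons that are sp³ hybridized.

C1: sp2
C2: sp2
C3: sp3 ✓
C4: sp3 ✓
C5: sp3 ✓
C6: sp3 ✓
C7: sp3 ✓
C8: sp3 ✓
C9: sp2
C10: sp
C11: sp2
C12: sp3 ✓
C13: sp3 ✓
C3, C4, C5, C6, C7, C8, C12, C13 → 8 sp3 carbons.

8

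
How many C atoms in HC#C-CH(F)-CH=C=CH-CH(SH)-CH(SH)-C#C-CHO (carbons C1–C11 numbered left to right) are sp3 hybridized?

3

C1: sp
C2: sp
C3: sp3 ✓
C4: sp2
C5: sp
C6: sp2
C7: sp3 ✓
C8: sp3 ✓
C9: sp
C10: sp
C11: sp2
C3, C7, C8 → 3 sp3 carbons.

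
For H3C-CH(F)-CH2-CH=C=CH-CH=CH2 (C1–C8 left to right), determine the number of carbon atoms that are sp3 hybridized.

3

C1: sp3 ✓
C2: sp3 ✓
C3: sp3 ✓
C4: sp2
C5: sp
C6: sp2
C7: sp2
C8: sp2
C1, C2, C3 → 3 sp3 carbons.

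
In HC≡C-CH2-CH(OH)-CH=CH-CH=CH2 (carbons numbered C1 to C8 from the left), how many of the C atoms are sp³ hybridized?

2

C1: sp
C2: sp
C3: sp3 ✓
C4: sp3 ✓
C5: sp2
C6: sp2
C7: sp2
C8: sp2
C3, C4 → 2 sp3 carbons.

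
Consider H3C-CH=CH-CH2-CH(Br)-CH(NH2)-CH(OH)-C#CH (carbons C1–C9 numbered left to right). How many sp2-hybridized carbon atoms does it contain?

2

C1: sp3
C2: sp2 ✓
C3: sp2 ✓
C4: sp3
C5: sp3
C6: sp3
C7: sp3
C8: sp
C9: sp
C2, C3 → 2 sp2 carbons.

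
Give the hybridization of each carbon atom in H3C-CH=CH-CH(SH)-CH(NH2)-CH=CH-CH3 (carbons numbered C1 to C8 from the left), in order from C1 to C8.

C1 sp3, C2 sp2, C3 sp2, C4 sp3, C5 sp3, C6 sp2, C7 sp2, C8 sp3

C1 has 4 σ bonds: steric number 4 → sp3.
C2 carries 3 σ bonds, plus one π bond, giving a steric number of 3, so it is sp2.
C3: 3 σ bonds, plus one π bond — 3 electron domains, sp2.
C4 carries 4 σ bonds, giving a steric number of 4, so it is sp3.
C5 has 4 σ bonds: steric number 4 → sp3.
C6: 3 σ bonds, plus one π bond; 3 regions of electron density → sp2.
C7: 3 σ bonds, plus one π bond; 3 regions of electron density → sp2.
C8 is sp3: 4 σ bonds, 4 electron-density regions.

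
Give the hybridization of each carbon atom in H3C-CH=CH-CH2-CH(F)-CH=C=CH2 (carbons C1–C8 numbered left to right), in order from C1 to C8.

C1 sp3, C2 sp2, C3 sp2, C4 sp3, C5 sp3, C6 sp2, C7 sp, C8 sp2

C1 (4 σ bonds) has steric number 4: sp3.
C2 has 3 σ bonds, plus one π bond: steric number 3 → sp2.
C3 is sp2: 3 σ bonds, plus one π bond, 3 electron-density regions.
C4 carries 4 σ bonds, giving a steric number of 4, so it is sp3.
C5: 4 σ bonds; 4 regions of electron density → sp3.
C6 is sp2: 3 σ bonds, plus one π bond, 3 electron-density regions.
C7 carries 2 σ bonds, plus two π bonds, giving a steric number of 2, so it is sp.
C8: 3 σ bonds, plus one π bond; 3 regions of electron density → sp2.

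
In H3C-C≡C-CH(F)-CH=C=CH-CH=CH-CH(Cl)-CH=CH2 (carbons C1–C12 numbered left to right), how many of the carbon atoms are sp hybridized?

3

C1: sp3
C2: sp ✓
C3: sp ✓
C4: sp3
C5: sp2
C6: sp ✓
C7: sp2
C8: sp2
C9: sp2
C10: sp3
C11: sp2
C12: sp2
C2, C3, C6 → 3 sp carbons.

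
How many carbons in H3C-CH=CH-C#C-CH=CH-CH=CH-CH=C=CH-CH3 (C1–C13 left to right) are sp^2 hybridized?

8

C1: sp3
C2: sp2 ✓
C3: sp2 ✓
C4: sp
C5: sp
C6: sp2 ✓
C7: sp2 ✓
C8: sp2 ✓
C9: sp2 ✓
C10: sp2 ✓
C11: sp
C12: sp2 ✓
C13: sp3
C2, C3, C6, C7, C8, C9, C10, C12 → 8 sp2 carbons.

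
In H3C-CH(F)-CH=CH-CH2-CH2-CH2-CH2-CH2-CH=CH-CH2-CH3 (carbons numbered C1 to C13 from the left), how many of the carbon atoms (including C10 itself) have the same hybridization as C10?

4

C10 is sp2 (one π bond).
C1: sp3
C2: sp3
C3: sp2 ✓
C4: sp2 ✓
C5: sp3
C6: sp3
C7: sp3
C8: sp3
C9: sp3
C10: sp2 ✓
C11: sp2 ✓
C12: sp3
C13: sp3
4 carbons are sp2.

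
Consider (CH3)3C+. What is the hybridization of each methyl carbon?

sp^3

Each methyl carbon: 4 σ bonds; 4 regions of electron density → sp3.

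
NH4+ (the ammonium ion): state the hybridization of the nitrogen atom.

Four σ bonds, no lone pair → sp3, tetrahedral.

sp³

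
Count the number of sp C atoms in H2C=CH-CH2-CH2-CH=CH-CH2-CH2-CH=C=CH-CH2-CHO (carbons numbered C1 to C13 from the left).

1

C1: sp2
C2: sp2
C3: sp3
C4: sp3
C5: sp2
C6: sp2
C7: sp3
C8: sp3
C9: sp2
C10: sp ✓
C11: sp2
C12: sp3
C13: sp2
C10 → 1 sp carbon.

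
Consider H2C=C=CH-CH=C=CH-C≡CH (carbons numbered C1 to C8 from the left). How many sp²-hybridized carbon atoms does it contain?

4

C1: sp2 ✓
C2: sp
C3: sp2 ✓
C4: sp2 ✓
C5: sp
C6: sp2 ✓
C7: sp
C8: sp
C1, C3, C4, C6 → 4 sp2 carbons.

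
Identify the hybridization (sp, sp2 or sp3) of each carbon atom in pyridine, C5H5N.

Each carbon atom carries 3 σ bonds, plus one π bond, giving a steric number of 3, so it is sp2.

sp2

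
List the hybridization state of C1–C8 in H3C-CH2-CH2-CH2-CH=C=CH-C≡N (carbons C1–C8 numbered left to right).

C1 — 4 σ bonds. Steric number 4, so sp3.
C2: 4 σ bonds; 4 regions of electron density → sp3.
C3 has 4 σ bonds: steric number 4 → sp3.
C4 (4 σ bonds) has steric number 4: sp3.
C5 carries 3 σ bonds, plus one π bond, giving a steric number of 3, so it is sp2.
C6 (2 σ bonds, plus two π bonds) has steric number 2: sp.
C7 has 3 σ bonds, plus one π bond: steric number 3 → sp2.
C8: 2 σ bonds, plus two π bonds; 2 regions of electron density → sp.

C1 sp3, C2 sp3, C3 sp3, C4 sp3, C5 sp2, C6 sp, C7 sp2, C8 sp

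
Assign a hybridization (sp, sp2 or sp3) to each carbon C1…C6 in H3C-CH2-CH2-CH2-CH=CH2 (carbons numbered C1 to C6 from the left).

C1 sp3, C2 sp3, C3 sp3, C4 sp3, C5 sp2, C6 sp2

C1 — 4 σ bonds. Steric number 4, so sp3.
C2 has 4 σ bonds: steric number 4 → sp3.
C3 has 4 σ bonds: steric number 4 → sp3.
C4 (4 σ bonds) has steric number 4: sp3.
C5 — 3 σ bonds, plus one π bond. Steric number 3, so sp2.
C6 carries 3 σ bonds, plus one π bond, giving a steric number of 3, so it is sp2.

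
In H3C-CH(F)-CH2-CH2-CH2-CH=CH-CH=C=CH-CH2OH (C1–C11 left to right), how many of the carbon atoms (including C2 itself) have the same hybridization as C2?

6

C2 is sp3 (only σ bonds).
C1: sp3 ✓
C2: sp3 ✓
C3: sp3 ✓
C4: sp3 ✓
C5: sp3 ✓
C6: sp2
C7: sp2
C8: sp2
C9: sp
C10: sp2
C11: sp3 ✓
6 carbons are sp3.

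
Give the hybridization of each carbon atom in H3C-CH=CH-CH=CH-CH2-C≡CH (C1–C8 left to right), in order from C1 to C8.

C1 sp3, C2 sp2, C3 sp2, C4 sp2, C5 sp2, C6 sp3, C7 sp, C8 sp

C1 has 4 σ bonds: steric number 4 → sp3.
C2: 3 σ bonds, plus one π bond; 3 regions of electron density → sp2.
C3 is sp2: 3 σ bonds, plus one π bond, 3 electron-density regions.
C4: 3 σ bonds, plus one π bond — 3 electron domains, sp2.
C5: 3 σ bonds, plus one π bond; 3 regions of electron density → sp2.
C6: 4 σ bonds; 4 regions of electron density → sp3.
C7: 2 σ bonds, plus two π bonds; 2 regions of electron density → sp.
C8 — 2 σ bonds, plus two π bonds. Steric number 2, so sp.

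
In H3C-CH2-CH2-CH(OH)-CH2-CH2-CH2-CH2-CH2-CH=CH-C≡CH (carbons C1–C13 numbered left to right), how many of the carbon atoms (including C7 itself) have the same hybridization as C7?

C7 is sp3 (only σ bonds).
C1: sp3 ✓
C2: sp3 ✓
C3: sp3 ✓
C4: sp3 ✓
C5: sp3 ✓
C6: sp3 ✓
C7: sp3 ✓
C8: sp3 ✓
C9: sp3 ✓
C10: sp2
C11: sp2
C12: sp
C13: sp
9 carbons are sp3.

9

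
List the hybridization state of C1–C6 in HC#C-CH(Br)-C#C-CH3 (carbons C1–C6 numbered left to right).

C1 sp, C2 sp, C3 sp3, C4 sp, C5 sp, C6 sp3

C1: 2 σ bonds, plus two π bonds; 2 regions of electron density → sp.
C2 — 2 σ bonds, plus two π bonds. Steric number 2, so sp.
C3: 4 σ bonds; 4 regions of electron density → sp3.
C4 is sp: 2 σ bonds, plus two π bonds, 2 electron-density regions.
C5 is sp: 2 σ bonds, plus two π bonds, 2 electron-density regions.
C6: 4 σ bonds — 4 electron domains, sp3.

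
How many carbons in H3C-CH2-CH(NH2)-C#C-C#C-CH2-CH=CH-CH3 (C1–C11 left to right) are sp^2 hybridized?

2

C1: sp3
C2: sp3
C3: sp3
C4: sp
C5: sp
C6: sp
C7: sp
C8: sp3
C9: sp2 ✓
C10: sp2 ✓
C11: sp3
C9, C10 → 2 sp2 carbons.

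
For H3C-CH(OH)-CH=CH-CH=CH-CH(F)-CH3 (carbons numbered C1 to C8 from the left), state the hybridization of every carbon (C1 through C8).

C1 — 4 σ bonds. Steric number 4, so sp3.
C2: 4 σ bonds — 4 electron domains, sp3.
C3 — 3 σ bonds, plus one π bond. Steric number 3, so sp2.
C4 — 3 σ bonds, plus one π bond. Steric number 3, so sp2.
C5 is sp2: 3 σ bonds, plus one π bond, 3 electron-density regions.
C6 (3 σ bonds, plus one π bond) has steric number 3: sp2.
C7: 4 σ bonds — 4 electron domains, sp3.
C8 (4 σ bonds) has steric number 4: sp3.

C1 sp3, C2 sp3, C3 sp2, C4 sp2, C5 sp2, C6 sp2, C7 sp3, C8 sp3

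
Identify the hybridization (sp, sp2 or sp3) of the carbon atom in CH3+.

sp^2

Three σ bonds to H, empty p orbital → sp2, trigonal planar.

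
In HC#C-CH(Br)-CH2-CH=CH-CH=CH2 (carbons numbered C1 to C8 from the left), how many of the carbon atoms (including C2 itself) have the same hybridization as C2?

2

C2 is sp (two π bonds).
C1: sp ✓
C2: sp ✓
C3: sp3
C4: sp3
C5: sp2
C6: sp2
C7: sp2
C8: sp2
2 carbons are sp.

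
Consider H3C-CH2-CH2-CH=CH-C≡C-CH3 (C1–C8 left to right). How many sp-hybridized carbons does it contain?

2

C1: sp3
C2: sp3
C3: sp3
C4: sp2
C5: sp2
C6: sp ✓
C7: sp ✓
C8: sp3
C6, C7 → 2 sp carbons.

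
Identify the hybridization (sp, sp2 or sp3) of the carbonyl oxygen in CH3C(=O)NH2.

The carbonyl oxygen — 1 σ bond and 2 lone pairs, plus one π bond. Steric number 3, so sp2.

sp^2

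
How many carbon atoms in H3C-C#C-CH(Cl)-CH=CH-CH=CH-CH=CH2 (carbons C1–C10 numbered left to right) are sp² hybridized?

C1: sp3
C2: sp
C3: sp
C4: sp3
C5: sp2 ✓
C6: sp2 ✓
C7: sp2 ✓
C8: sp2 ✓
C9: sp2 ✓
C10: sp2 ✓
C5, C6, C7, C8, C9, C10 → 6 sp2 carbons.

6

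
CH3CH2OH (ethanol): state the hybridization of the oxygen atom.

The oxygen atom is sp3: 2 σ bonds and 2 lone pairs, 4 electron-density regions.

sp^3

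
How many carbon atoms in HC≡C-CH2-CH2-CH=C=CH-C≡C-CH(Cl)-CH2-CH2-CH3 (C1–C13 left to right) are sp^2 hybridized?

2

C1: sp
C2: sp
C3: sp3
C4: sp3
C5: sp2 ✓
C6: sp
C7: sp2 ✓
C8: sp
C9: sp
C10: sp3
C11: sp3
C12: sp3
C13: sp3
C5, C7 → 2 sp2 carbons.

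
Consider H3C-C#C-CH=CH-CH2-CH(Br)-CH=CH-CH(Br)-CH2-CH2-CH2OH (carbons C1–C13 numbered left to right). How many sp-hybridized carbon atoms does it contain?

2

C1: sp3
C2: sp ✓
C3: sp ✓
C4: sp2
C5: sp2
C6: sp3
C7: sp3
C8: sp2
C9: sp2
C10: sp3
C11: sp3
C12: sp3
C13: sp3
C2, C3 → 2 sp carbons.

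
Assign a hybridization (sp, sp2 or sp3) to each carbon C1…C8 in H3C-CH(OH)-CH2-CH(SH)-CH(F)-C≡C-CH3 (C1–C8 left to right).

C1 has 4 σ bonds: steric number 4 → sp3.
C2 is sp3: 4 σ bonds, 4 electron-density regions.
C3 has 4 σ bonds: steric number 4 → sp3.
C4: 4 σ bonds; 4 regions of electron density → sp3.
C5 carries 4 σ bonds, giving a steric number of 4, so it is sp3.
C6 is sp: 2 σ bonds, plus two π bonds, 2 electron-density regions.
C7: 2 σ bonds, plus two π bonds; 2 regions of electron density → sp.
C8 — 4 σ bonds. Steric number 4, so sp3.

C1 sp3, C2 sp3, C3 sp3, C4 sp3, C5 sp3, C6 sp, C7 sp, C8 sp3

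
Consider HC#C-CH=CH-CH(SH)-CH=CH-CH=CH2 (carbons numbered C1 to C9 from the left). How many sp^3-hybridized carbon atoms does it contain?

C1: sp
C2: sp
C3: sp2
C4: sp2
C5: sp3 ✓
C6: sp2
C7: sp2
C8: sp2
C9: sp2
C5 → 1 sp3 carbon.

1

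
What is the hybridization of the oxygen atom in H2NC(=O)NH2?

sp²

The oxygen atom is sp2: 1 σ bond and 2 lone pairs, plus one π bond, 3 electron-density regions.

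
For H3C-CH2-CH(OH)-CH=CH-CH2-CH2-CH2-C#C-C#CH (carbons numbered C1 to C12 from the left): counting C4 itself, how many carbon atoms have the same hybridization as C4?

C4 is sp2 (one π bond).
C1: sp3
C2: sp3
C3: sp3
C4: sp2 ✓
C5: sp2 ✓
C6: sp3
C7: sp3
C8: sp3
C9: sp
C10: sp
C11: sp
C12: sp
2 carbons are sp2.

2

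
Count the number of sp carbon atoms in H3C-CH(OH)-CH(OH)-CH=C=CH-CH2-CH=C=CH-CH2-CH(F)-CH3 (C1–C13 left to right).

2

C1: sp3
C2: sp3
C3: sp3
C4: sp2
C5: sp ✓
C6: sp2
C7: sp3
C8: sp2
C9: sp ✓
C10: sp2
C11: sp3
C12: sp3
C13: sp3
C5, C9 → 2 sp carbons.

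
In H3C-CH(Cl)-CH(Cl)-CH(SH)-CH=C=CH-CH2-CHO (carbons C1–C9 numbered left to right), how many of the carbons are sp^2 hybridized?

3

C1: sp3
C2: sp3
C3: sp3
C4: sp3
C5: sp2 ✓
C6: sp
C7: sp2 ✓
C8: sp3
C9: sp2 ✓
C5, C7, C9 → 3 sp2 carbons.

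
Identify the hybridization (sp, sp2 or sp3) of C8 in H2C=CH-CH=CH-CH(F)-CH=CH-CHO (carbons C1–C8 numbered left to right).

C8 is sp2: 3 σ bonds, plus one π bond, 3 electron-density regions.

sp2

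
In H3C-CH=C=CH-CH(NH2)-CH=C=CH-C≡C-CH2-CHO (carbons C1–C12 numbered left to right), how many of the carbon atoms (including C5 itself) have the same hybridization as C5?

3

C5 is sp3 (only σ bonds).
C1: sp3 ✓
C2: sp2
C3: sp
C4: sp2
C5: sp3 ✓
C6: sp2
C7: sp
C8: sp2
C9: sp
C10: sp
C11: sp3 ✓
C12: sp2
3 carbons are sp3.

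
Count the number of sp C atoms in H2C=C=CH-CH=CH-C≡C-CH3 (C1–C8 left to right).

3

C1: sp2
C2: sp ✓
C3: sp2
C4: sp2
C5: sp2
C6: sp ✓
C7: sp ✓
C8: sp3
C2, C6, C7 → 3 sp carbons.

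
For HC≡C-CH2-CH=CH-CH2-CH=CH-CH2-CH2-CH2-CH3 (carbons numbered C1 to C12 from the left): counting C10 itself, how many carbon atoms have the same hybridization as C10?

C10 is sp3 (only σ bonds).
C1: sp
C2: sp
C3: sp3 ✓
C4: sp2
C5: sp2
C6: sp3 ✓
C7: sp2
C8: sp2
C9: sp3 ✓
C10: sp3 ✓
C11: sp3 ✓
C12: sp3 ✓
6 carbons are sp3.

6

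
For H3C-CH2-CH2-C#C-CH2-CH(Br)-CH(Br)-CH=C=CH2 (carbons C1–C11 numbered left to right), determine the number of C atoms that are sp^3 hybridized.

C1: sp3 ✓
C2: sp3 ✓
C3: sp3 ✓
C4: sp
C5: sp
C6: sp3 ✓
C7: sp3 ✓
C8: sp3 ✓
C9: sp2
C10: sp
C11: sp2
C1, C2, C3, C6, C7, C8 → 6 sp3 carbons.

6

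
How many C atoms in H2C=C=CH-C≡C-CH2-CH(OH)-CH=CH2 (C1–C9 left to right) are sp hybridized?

C1: sp2
C2: sp ✓
C3: sp2
C4: sp ✓
C5: sp ✓
C6: sp3
C7: sp3
C8: sp2
C9: sp2
C2, C4, C5 → 3 sp carbons.

3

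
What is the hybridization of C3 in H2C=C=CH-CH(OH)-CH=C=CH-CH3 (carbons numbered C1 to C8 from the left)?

sp2

C3: 3 σ bonds, plus one π bond — 3 electron domains, sp2.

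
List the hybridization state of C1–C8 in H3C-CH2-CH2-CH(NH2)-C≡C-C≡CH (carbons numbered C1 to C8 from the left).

C1 sp3, C2 sp3, C3 sp3, C4 sp3, C5 sp, C6 sp, C7 sp, C8 sp

C1 has 4 σ bonds: steric number 4 → sp3.
C2: 4 σ bonds — 4 electron domains, sp3.
C3: 4 σ bonds — 4 electron domains, sp3.
C4 has 4 σ bonds: steric number 4 → sp3.
C5 has 2 σ bonds, plus two π bonds: steric number 2 → sp.
C6 — 2 σ bonds, plus two π bonds. Steric number 2, so sp.
C7 carries 2 σ bonds, plus two π bonds, giving a steric number of 2, so it is sp.
C8 carries 2 σ bonds, plus two π bonds, giving a steric number of 2, so it is sp.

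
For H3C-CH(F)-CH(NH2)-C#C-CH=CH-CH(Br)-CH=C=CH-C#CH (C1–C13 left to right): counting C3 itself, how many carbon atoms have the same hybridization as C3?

4

C3 is sp3 (only σ bonds).
C1: sp3 ✓
C2: sp3 ✓
C3: sp3 ✓
C4: sp
C5: sp
C6: sp2
C7: sp2
C8: sp3 ✓
C9: sp2
C10: sp
C11: sp2
C12: sp
C13: sp
4 carbons are sp3.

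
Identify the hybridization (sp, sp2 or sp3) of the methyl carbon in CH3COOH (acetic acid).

sp^3

The methyl carbon carries 4 σ bonds, giving a steric number of 4, so it is sp3.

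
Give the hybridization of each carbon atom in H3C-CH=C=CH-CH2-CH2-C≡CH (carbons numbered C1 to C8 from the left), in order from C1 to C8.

C1 (4 σ bonds) has steric number 4: sp3.
C2 has 3 σ bonds, plus one π bond: steric number 3 → sp2.
C3 is sp: 2 σ bonds, plus two π bonds, 2 electron-density regions.
C4 is sp2: 3 σ bonds, plus one π bond, 3 electron-density regions.
C5: 4 σ bonds; 4 regions of electron density → sp3.
C6 is sp3: 4 σ bonds, 4 electron-density regions.
C7 carries 2 σ bonds, plus two π bonds, giving a steric number of 2, so it is sp.
C8: 2 σ bonds, plus two π bonds; 2 regions of electron density → sp.

C1 sp3, C2 sp2, C3 sp, C4 sp2, C5 sp3, C6 sp3, C7 sp, C8 sp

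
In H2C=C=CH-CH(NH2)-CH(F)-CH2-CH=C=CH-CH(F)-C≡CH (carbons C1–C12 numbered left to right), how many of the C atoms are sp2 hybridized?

4

C1: sp2 ✓
C2: sp
C3: sp2 ✓
C4: sp3
C5: sp3
C6: sp3
C7: sp2 ✓
C8: sp
C9: sp2 ✓
C10: sp3
C11: sp
C12: sp
C1, C3, C7, C9 → 4 sp2 carbons.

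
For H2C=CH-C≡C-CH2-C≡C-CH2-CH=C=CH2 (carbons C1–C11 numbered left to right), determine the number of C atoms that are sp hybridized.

5

C1: sp2
C2: sp2
C3: sp ✓
C4: sp ✓
C5: sp3
C6: sp ✓
C7: sp ✓
C8: sp3
C9: sp2
C10: sp ✓
C11: sp2
C3, C4, C6, C7, C10 → 5 sp carbons.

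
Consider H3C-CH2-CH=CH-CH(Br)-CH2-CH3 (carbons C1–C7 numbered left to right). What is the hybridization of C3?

sp2

C3 (3 σ bonds, plus one π bond) has steric number 3: sp2.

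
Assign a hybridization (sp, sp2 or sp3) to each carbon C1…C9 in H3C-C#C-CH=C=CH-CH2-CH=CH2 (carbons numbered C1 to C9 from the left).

C1 sp3, C2 sp, C3 sp, C4 sp2, C5 sp, C6 sp2, C7 sp3, C8 sp2, C9 sp2

C1 is sp3: 4 σ bonds, 4 electron-density regions.
C2: 2 σ bonds, plus two π bonds; 2 regions of electron density → sp.
C3 is sp: 2 σ bonds, plus two π bonds, 2 electron-density regions.
C4: 3 σ bonds, plus one π bond; 3 regions of electron density → sp2.
C5 carries 2 σ bonds, plus two π bonds, giving a steric number of 2, so it is sp.
C6 has 3 σ bonds, plus one π bond: steric number 3 → sp2.
C7 — 4 σ bonds. Steric number 4, so sp3.
C8: 3 σ bonds, plus one π bond; 3 regions of electron density → sp2.
C9 — 3 σ bonds, plus one π bond. Steric number 3, so sp2.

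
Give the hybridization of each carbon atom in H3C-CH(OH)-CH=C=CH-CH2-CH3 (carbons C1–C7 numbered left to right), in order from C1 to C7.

C1 sp3, C2 sp3, C3 sp2, C4 sp, C5 sp2, C6 sp3, C7 sp3

C1 is sp3: 4 σ bonds, 4 electron-density regions.
C2 carries 4 σ bonds, giving a steric number of 4, so it is sp3.
C3 is sp2: 3 σ bonds, plus one π bond, 3 electron-density regions.
C4: 2 σ bonds, plus two π bonds; 2 regions of electron density → sp.
C5 is sp2: 3 σ bonds, plus one π bond, 3 electron-density regions.
C6 carries 4 σ bonds, giving a steric number of 4, so it is sp3.
C7 has 4 σ bonds: steric number 4 → sp3.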